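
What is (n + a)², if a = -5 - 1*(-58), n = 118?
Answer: 29241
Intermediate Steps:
a = 53 (a = -5 + 58 = 53)
(n + a)² = (118 + 53)² = 171² = 29241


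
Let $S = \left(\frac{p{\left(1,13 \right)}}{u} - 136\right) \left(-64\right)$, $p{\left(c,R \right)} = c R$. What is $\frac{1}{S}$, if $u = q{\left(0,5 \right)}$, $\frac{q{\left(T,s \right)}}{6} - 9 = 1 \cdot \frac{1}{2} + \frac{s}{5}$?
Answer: $\frac{63}{547520} \approx 0.00011506$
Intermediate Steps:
$q{\left(T,s \right)} = 57 + \frac{6 s}{5}$ ($q{\left(T,s \right)} = 54 + 6 \left(1 \cdot \frac{1}{2} + \frac{s}{5}\right) = 54 + 6 \left(1 \cdot \frac{1}{2} + s \frac{1}{5}\right) = 54 + 6 \left(\frac{1}{2} + \frac{s}{5}\right) = 54 + \left(3 + \frac{6 s}{5}\right) = 57 + \frac{6 s}{5}$)
$u = 63$ ($u = 57 + \frac{6}{5} \cdot 5 = 57 + 6 = 63$)
$p{\left(c,R \right)} = R c$
$S = \frac{547520}{63}$ ($S = \left(\frac{13 \cdot 1}{63} - 136\right) \left(-64\right) = \left(13 \cdot \frac{1}{63} - 136\right) \left(-64\right) = \left(\frac{13}{63} - 136\right) \left(-64\right) = \left(- \frac{8555}{63}\right) \left(-64\right) = \frac{547520}{63} \approx 8690.8$)
$\frac{1}{S} = \frac{1}{\frac{547520}{63}} = \frac{63}{547520}$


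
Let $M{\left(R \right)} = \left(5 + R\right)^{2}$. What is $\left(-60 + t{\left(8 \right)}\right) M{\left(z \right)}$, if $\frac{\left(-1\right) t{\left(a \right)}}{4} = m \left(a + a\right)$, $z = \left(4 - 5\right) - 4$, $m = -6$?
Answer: $0$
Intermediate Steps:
$z = -5$ ($z = -1 - 4 = -5$)
$t{\left(a \right)} = 48 a$ ($t{\left(a \right)} = - 4 \left(- 6 \left(a + a\right)\right) = - 4 \left(- 6 \cdot 2 a\right) = - 4 \left(- 12 a\right) = 48 a$)
$\left(-60 + t{\left(8 \right)}\right) M{\left(z \right)} = \left(-60 + 48 \cdot 8\right) \left(5 - 5\right)^{2} = \left(-60 + 384\right) 0^{2} = 324 \cdot 0 = 0$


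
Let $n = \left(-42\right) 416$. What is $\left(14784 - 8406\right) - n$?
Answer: $23850$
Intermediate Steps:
$n = -17472$
$\left(14784 - 8406\right) - n = \left(14784 - 8406\right) - -17472 = 6378 + 17472 = 23850$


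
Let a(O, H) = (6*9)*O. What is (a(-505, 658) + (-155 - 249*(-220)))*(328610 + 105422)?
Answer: 11872945360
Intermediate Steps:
a(O, H) = 54*O
(a(-505, 658) + (-155 - 249*(-220)))*(328610 + 105422) = (54*(-505) + (-155 - 249*(-220)))*(328610 + 105422) = (-27270 + (-155 + 54780))*434032 = (-27270 + 54625)*434032 = 27355*434032 = 11872945360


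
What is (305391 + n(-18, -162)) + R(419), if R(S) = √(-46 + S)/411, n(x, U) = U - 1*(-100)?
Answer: 305329 + √373/411 ≈ 3.0533e+5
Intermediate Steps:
n(x, U) = 100 + U (n(x, U) = U + 100 = 100 + U)
R(S) = √(-46 + S)/411 (R(S) = √(-46 + S)*(1/411) = √(-46 + S)/411)
(305391 + n(-18, -162)) + R(419) = (305391 + (100 - 162)) + √(-46 + 419)/411 = (305391 - 62) + √373/411 = 305329 + √373/411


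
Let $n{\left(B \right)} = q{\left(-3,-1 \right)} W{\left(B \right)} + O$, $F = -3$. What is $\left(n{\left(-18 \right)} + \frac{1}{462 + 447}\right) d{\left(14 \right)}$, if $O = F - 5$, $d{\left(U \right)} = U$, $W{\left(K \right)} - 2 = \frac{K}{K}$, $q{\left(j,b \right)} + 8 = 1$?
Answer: $- \frac{369040}{909} \approx -405.98$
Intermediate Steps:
$q{\left(j,b \right)} = -7$ ($q{\left(j,b \right)} = -8 + 1 = -7$)
$W{\left(K \right)} = 3$ ($W{\left(K \right)} = 2 + \frac{K}{K} = 2 + 1 = 3$)
$O = -8$ ($O = -3 - 5 = -8$)
$n{\left(B \right)} = -29$ ($n{\left(B \right)} = \left(-7\right) 3 - 8 = -21 - 8 = -29$)
$\left(n{\left(-18 \right)} + \frac{1}{462 + 447}\right) d{\left(14 \right)} = \left(-29 + \frac{1}{462 + 447}\right) 14 = \left(-29 + \frac{1}{909}\right) 14 = \left(- \frac{26360}{909}\right) 14 = - \frac{369040}{909}$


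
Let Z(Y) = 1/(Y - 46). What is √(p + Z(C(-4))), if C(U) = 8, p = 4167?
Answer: √6017110/38 ≈ 64.552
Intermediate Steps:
Z(Y) = 1/(-46 + Y)
√(p + Z(C(-4))) = √(4167 + 1/(-46 + 8)) = √(4167 + 1/(-38)) = √(4167 - 1/38) = √(158345/38) = √6017110/38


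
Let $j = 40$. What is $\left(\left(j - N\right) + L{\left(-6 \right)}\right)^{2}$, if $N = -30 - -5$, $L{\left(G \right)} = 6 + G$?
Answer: $4225$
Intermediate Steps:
$N = -25$ ($N = -30 + 5 = -25$)
$\left(\left(j - N\right) + L{\left(-6 \right)}\right)^{2} = \left(\left(40 - -25\right) + \left(6 - 6\right)\right)^{2} = \left(\left(40 + 25\right) + 0\right)^{2} = \left(65 + 0\right)^{2} = 65^{2} = 4225$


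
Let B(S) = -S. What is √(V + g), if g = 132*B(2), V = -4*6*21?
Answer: 16*I*√3 ≈ 27.713*I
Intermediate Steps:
V = -504 (V = -24*21 = -504)
g = -264 (g = 132*(-1*2) = 132*(-2) = -264)
√(V + g) = √(-504 - 264) = √(-768) = 16*I*√3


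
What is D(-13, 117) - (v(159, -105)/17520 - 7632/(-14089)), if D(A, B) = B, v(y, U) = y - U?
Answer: 16405687/140890 ≈ 116.44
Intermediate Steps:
D(-13, 117) - (v(159, -105)/17520 - 7632/(-14089)) = 117 - ((159 - 1*(-105))/17520 - 7632/(-14089)) = 117 - ((159 + 105)*(1/17520) - 7632*(-1/14089)) = 117 - (264*(1/17520) + 7632/14089) = 117 - (11/730 + 7632/14089) = 117 - 1*78443/140890 = 117 - 78443/140890 = 16405687/140890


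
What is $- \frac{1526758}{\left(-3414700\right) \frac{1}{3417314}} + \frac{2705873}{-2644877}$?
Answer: $\frac{202932388300502668}{132815610175} \approx 1.5279 \cdot 10^{6}$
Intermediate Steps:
$- \frac{1526758}{\left(-3414700\right) \frac{1}{3417314}} + \frac{2705873}{-2644877} = - \frac{1526758}{\left(-3414700\right) \frac{1}{3417314}} + 2705873 \left(- \frac{1}{2644877}\right) = - \frac{1526758}{- \frac{1707350}{1708657}} - \frac{159169}{155581} = \left(-1526758\right) \left(- \frac{1708657}{1707350}\right) - \frac{159169}{155581} = \frac{1304352872003}{853675} - \frac{159169}{155581} = \frac{202932388300502668}{132815610175}$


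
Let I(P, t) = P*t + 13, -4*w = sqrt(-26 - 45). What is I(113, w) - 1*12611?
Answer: -12598 - 113*I*sqrt(71)/4 ≈ -12598.0 - 238.04*I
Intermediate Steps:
w = -I*sqrt(71)/4 (w = -sqrt(-26 - 45)/4 = -I*sqrt(71)/4 ≈ -2.1065*I)
I(P, t) = 13 + P*t
I(113, w) - 1*12611 = (13 + 113*(-I*sqrt(71)/4)) - 1*12611 = (13 - 113*I*sqrt(71)/4) - 12611 = -12598 - 113*I*sqrt(71)/4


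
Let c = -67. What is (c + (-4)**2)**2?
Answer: 2601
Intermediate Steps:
(c + (-4)**2)**2 = (-67 + (-4)**2)**2 = (-67 + 16)**2 = (-51)**2 = 2601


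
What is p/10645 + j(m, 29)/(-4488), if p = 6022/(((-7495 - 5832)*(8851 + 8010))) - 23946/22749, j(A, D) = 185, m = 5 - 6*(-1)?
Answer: -672736149892004213/16281158032496251752 ≈ -0.041320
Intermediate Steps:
m = 11 (m = 5 + 6 = 11)
p = -1793653322980/1703949745901 (p = 6022/((-13327*16861)) - 23946*1/22749 = 6022/(-224706547) - 7982/7583 = 6022*(-1/224706547) - 7982/7583 = -6022/224706547 - 7982/7583 = -1793653322980/1703949745901 ≈ -1.0526)
p/10645 + j(m, 29)/(-4488) = -1793653322980/1703949745901/10645 + 185/(-4488) = -1793653322980/1703949745901*1/10645 + 185*(-1/4488) = -358730664596/3627709009023229 - 185/4488 = -672736149892004213/16281158032496251752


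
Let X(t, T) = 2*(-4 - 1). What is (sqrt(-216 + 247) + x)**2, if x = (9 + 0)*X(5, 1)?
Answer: (90 - sqrt(31))**2 ≈ 7128.8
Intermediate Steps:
X(t, T) = -10 (X(t, T) = 2*(-5) = -10)
x = -90 (x = (9 + 0)*(-10) = 9*(-10) = -90)
(sqrt(-216 + 247) + x)**2 = (sqrt(-216 + 247) - 90)**2 = (sqrt(31) - 90)**2 = (-90 + sqrt(31))**2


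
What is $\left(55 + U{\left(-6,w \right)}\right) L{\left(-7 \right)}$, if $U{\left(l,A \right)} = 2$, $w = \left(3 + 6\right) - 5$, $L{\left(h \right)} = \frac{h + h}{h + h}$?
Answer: $57$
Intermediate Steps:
$L{\left(h \right)} = 1$ ($L{\left(h \right)} = \frac{2 h}{2 h} = 2 h \frac{1}{2 h} = 1$)
$w = 4$ ($w = 9 - 5 = 4$)
$\left(55 + U{\left(-6,w \right)}\right) L{\left(-7 \right)} = \left(55 + 2\right) 1 = 57 \cdot 1 = 57$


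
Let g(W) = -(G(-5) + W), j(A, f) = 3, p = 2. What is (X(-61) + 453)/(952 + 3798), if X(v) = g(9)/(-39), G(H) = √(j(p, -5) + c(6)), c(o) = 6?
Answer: 5893/61750 ≈ 0.095433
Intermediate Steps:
G(H) = 3 (G(H) = √(3 + 6) = √9 = 3)
g(W) = -3 - W (g(W) = -(3 + W) = -3 - W)
X(v) = 4/13 (X(v) = (-3 - 1*9)/(-39) = (-3 - 9)*(-1/39) = -12*(-1/39) = 4/13)
(X(-61) + 453)/(952 + 3798) = (4/13 + 453)/(952 + 3798) = (5893/13)/4750 = (5893/13)*(1/4750) = 5893/61750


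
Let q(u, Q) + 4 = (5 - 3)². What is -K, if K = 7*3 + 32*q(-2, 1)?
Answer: -21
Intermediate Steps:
q(u, Q) = 0 (q(u, Q) = -4 + (5 - 3)² = -4 + 2² = -4 + 4 = 0)
K = 21 (K = 7*3 + 32*0 = 21 + 0 = 21)
-K = -1*21 = -21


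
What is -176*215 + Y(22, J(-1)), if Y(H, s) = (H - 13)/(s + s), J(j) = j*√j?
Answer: -37840 + 9*I/2 ≈ -37840.0 + 4.5*I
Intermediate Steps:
J(j) = j^(3/2)
Y(H, s) = (-13 + H)/(2*s) (Y(H, s) = (-13 + H)/((2*s)) = (-13 + H)*(1/(2*s)) = (-13 + H)/(2*s))
-176*215 + Y(22, J(-1)) = -176*215 + (-13 + 22)/(2*((-1)^(3/2))) = -37840 + (½)*9/(-I) = -37840 + (½)*I*9 = -37840 + 9*I/2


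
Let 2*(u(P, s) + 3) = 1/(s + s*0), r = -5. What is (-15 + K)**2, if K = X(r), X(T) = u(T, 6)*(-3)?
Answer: 625/16 ≈ 39.063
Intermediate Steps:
u(P, s) = -3 + 1/(2*s) (u(P, s) = -3 + 1/(2*(s + s*0)) = -3 + 1/(2*(s + 0)) = -3 + 1/(2*s))
X(T) = 35/4 (X(T) = (-3 + (1/2)/6)*(-3) = (-3 + (1/2)*(1/6))*(-3) = (-3 + 1/12)*(-3) = -35/12*(-3) = 35/4)
K = 35/4 ≈ 8.7500
(-15 + K)**2 = (-15 + 35/4)**2 = (-25/4)**2 = 625/16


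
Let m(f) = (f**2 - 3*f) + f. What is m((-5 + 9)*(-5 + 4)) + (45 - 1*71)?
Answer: -2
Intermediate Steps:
m(f) = f**2 - 2*f
m((-5 + 9)*(-5 + 4)) + (45 - 1*71) = ((-5 + 9)*(-5 + 4))*(-2 + (-5 + 9)*(-5 + 4)) + (45 - 1*71) = (4*(-1))*(-2 + 4*(-1)) + (45 - 71) = -4*(-2 - 4) - 26 = -4*(-6) - 26 = 24 - 26 = -2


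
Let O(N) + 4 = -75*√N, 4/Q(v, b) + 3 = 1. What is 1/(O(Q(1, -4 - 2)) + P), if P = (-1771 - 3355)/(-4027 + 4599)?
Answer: -8762/7718569 + 50700*I*√2/7718569 ≈ -0.0011352 + 0.0092894*I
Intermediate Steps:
Q(v, b) = -2 (Q(v, b) = 4/(-3 + 1) = 4/(-2) = 4*(-½) = -2)
P = -233/26 (P = -5126/572 = -5126*1/572 = -233/26 ≈ -8.9615)
O(N) = -4 - 75*√N
1/(O(Q(1, -4 - 2)) + P) = 1/((-4 - 75*I*√2) - 233/26) = 1/(-337/26 - 75*I*√2)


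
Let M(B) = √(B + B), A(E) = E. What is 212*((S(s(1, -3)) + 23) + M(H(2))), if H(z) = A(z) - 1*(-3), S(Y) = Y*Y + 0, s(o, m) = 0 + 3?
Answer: 6784 + 212*√10 ≈ 7454.4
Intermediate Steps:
s(o, m) = 3
S(Y) = Y² (S(Y) = Y² + 0 = Y²)
H(z) = 3 + z (H(z) = z - 1*(-3) = z + 3 = 3 + z)
M(B) = √2*√B (M(B) = √(2*B) = √2*√B)
212*((S(s(1, -3)) + 23) + M(H(2))) = 212*((3² + 23) + √2*√(3 + 2)) = 212*((9 + 23) + √2*√5) = 212*(32 + √10) = 6784 + 212*√10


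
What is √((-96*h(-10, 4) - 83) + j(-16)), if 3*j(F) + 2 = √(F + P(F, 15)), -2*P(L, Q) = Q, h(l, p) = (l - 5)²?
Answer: √(-780612 + 6*I*√94)/6 ≈ 0.0054868 + 147.25*I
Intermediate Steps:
h(l, p) = (-5 + l)²
P(L, Q) = -Q/2
j(F) = -⅔ + √(-15/2 + F)/3 (j(F) = -⅔ + √(F - ½*15)/3 = -⅔ + √(F - 15/2)/3 = -⅔ + √(-15/2 + F)/3)
√((-96*h(-10, 4) - 83) + j(-16)) = √((-96*(-5 - 10)² - 83) + (-⅔ + √(-30 + 4*(-16))/6)) = √((-96*(-15)² - 83) + (-⅔ + √(-30 - 64)/6)) = √((-96*225 - 83) + (-⅔ + √(-94)/6)) = √((-21600 - 83) + (-⅔ + (I*√94)/6)) = √(-21683 + (-⅔ + I*√94/6)) = √(-65051/3 + I*√94/6)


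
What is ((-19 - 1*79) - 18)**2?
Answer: 13456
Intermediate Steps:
((-19 - 1*79) - 18)**2 = ((-19 - 79) - 18)**2 = (-98 - 18)**2 = (-116)**2 = 13456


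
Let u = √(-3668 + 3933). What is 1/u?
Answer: √265/265 ≈ 0.061430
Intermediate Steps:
u = √265 ≈ 16.279
1/u = 1/(√265) = √265/265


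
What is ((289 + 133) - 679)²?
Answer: 66049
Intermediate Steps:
((289 + 133) - 679)² = (422 - 679)² = (-257)² = 66049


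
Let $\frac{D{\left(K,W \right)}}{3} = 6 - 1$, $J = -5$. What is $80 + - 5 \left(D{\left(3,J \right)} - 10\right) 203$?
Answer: $-4995$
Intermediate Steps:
$D{\left(K,W \right)} = 15$ ($D{\left(K,W \right)} = 3 \left(6 - 1\right) = 3 \cdot 5 = 15$)
$80 + - 5 \left(D{\left(3,J \right)} - 10\right) 203 = 80 + - 5 \left(15 - 10\right) 203 = 80 + \left(-5\right) 5 \cdot 203 = 80 - 5075 = -4995$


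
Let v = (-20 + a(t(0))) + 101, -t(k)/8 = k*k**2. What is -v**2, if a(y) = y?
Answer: -6561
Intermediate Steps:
t(k) = -8*k**3 (t(k) = -8*k*k**2 = -8*k**3)
v = 81 (v = (-20 - 8*0**3) + 101 = (-20 - 8*0) + 101 = (-20 + 0) + 101 = -20 + 101 = 81)
-v**2 = -1*81**2 = -1*6561 = -6561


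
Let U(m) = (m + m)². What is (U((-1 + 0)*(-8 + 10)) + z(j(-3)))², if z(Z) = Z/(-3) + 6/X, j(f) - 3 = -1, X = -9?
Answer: 1936/9 ≈ 215.11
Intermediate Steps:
j(f) = 2 (j(f) = 3 - 1 = 2)
z(Z) = -⅔ - Z/3 (z(Z) = Z/(-3) + 6/(-9) = Z*(-⅓) + 6*(-⅑) = -Z/3 - ⅔ = -⅔ - Z/3)
U(m) = 4*m² (U(m) = (2*m)² = 4*m²)
(U((-1 + 0)*(-8 + 10)) + z(j(-3)))² = (4*((-1 + 0)*(-8 + 10))² + (-⅔ - ⅓*2))² = (4*(-1*2)² + (-⅔ - ⅔))² = (4*(-2)² - 4/3)² = (4*4 - 4/3)² = (16 - 4/3)² = (44/3)² = 1936/9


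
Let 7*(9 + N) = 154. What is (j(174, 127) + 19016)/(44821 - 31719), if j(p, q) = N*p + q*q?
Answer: 37407/13102 ≈ 2.8551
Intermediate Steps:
N = 13 (N = -9 + (1/7)*154 = -9 + 22 = 13)
j(p, q) = q**2 + 13*p (j(p, q) = 13*p + q*q = 13*p + q**2 = q**2 + 13*p)
(j(174, 127) + 19016)/(44821 - 31719) = ((127**2 + 13*174) + 19016)/(44821 - 31719) = ((16129 + 2262) + 19016)/13102 = (18391 + 19016)*(1/13102) = 37407*(1/13102) = 37407/13102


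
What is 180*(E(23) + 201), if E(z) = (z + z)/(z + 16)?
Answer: 473100/13 ≈ 36392.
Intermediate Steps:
E(z) = 2*z/(16 + z) (E(z) = (2*z)/(16 + z) = 2*z/(16 + z))
180*(E(23) + 201) = 180*(2*23/(16 + 23) + 201) = 180*(2*23/39 + 201) = 180*(2*23*(1/39) + 201) = 180*(46/39 + 201) = 180*(7885/39) = 473100/13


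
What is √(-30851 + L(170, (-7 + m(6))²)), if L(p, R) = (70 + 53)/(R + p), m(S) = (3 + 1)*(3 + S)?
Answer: 3*I*√389300378/337 ≈ 175.64*I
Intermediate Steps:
m(S) = 12 + 4*S (m(S) = 4*(3 + S) = 12 + 4*S)
L(p, R) = 123/(R + p)
√(-30851 + L(170, (-7 + m(6))²)) = √(-30851 + 123/((-7 + (12 + 4*6))² + 170)) = √(-30851 + 123/((-7 + (12 + 24))² + 170)) = √(-30851 + 123/((-7 + 36)² + 170)) = √(-30851 + 123/(29² + 170)) = √(-30851 + 123/(841 + 170)) = √(-30851 + 123/1011) = √(-30851 + 123*(1/1011)) = √(-30851 + 41/337) = √(-10396746/337) = 3*I*√389300378/337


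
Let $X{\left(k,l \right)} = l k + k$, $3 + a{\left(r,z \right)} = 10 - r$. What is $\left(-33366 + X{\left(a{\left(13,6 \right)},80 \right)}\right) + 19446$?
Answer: $-14406$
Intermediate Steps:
$a{\left(r,z \right)} = 7 - r$ ($a{\left(r,z \right)} = -3 - \left(-10 + r\right) = 7 - r$)
$X{\left(k,l \right)} = k + k l$ ($X{\left(k,l \right)} = k l + k = k + k l$)
$\left(-33366 + X{\left(a{\left(13,6 \right)},80 \right)}\right) + 19446 = \left(-33366 + \left(7 - 13\right) \left(1 + 80\right)\right) + 19446 = \left(-33366 + \left(7 - 13\right) 81\right) + 19446 = \left(-33366 - 486\right) + 19446 = -33852 + 19446 = -14406$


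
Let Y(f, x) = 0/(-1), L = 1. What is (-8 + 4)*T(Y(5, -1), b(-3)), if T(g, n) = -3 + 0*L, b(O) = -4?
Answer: 12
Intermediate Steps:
Y(f, x) = 0 (Y(f, x) = 0*(-1) = 0)
T(g, n) = -3 (T(g, n) = -3 + 0*1 = -3 + 0 = -3)
(-8 + 4)*T(Y(5, -1), b(-3)) = (-8 + 4)*(-3) = -4*(-3) = 12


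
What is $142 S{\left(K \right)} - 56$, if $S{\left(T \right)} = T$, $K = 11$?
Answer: $1506$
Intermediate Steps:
$142 S{\left(K \right)} - 56 = 142 \cdot 11 - 56 = 1562 - 56 = 1506$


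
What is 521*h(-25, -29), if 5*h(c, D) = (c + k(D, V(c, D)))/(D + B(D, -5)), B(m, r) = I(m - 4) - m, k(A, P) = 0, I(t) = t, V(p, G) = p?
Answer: 2605/33 ≈ 78.939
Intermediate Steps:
B(m, r) = -4 (B(m, r) = (m - 4) - m = (-4 + m) - m = -4)
h(c, D) = c/(5*(-4 + D)) (h(c, D) = ((c + 0)/(D - 4))/5 = (c/(-4 + D))/5 = c/(5*(-4 + D)))
521*h(-25, -29) = 521*((1/5)*(-25)/(-4 - 29)) = 521*((1/5)*(-25)/(-33)) = 521*((1/5)*(-25)*(-1/33)) = 521*(5/33) = 2605/33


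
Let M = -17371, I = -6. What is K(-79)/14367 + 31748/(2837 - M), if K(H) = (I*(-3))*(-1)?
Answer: 37979981/24194028 ≈ 1.5698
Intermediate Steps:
K(H) = -18 (K(H) = -6*(-3)*(-1) = 18*(-1) = -18)
K(-79)/14367 + 31748/(2837 - M) = -18/14367 + 31748/(2837 - 1*(-17371)) = -18*1/14367 + 31748/(2837 + 17371) = -6/4789 + 31748/20208 = -6/4789 + 31748*(1/20208) = -6/4789 + 7937/5052 = 37979981/24194028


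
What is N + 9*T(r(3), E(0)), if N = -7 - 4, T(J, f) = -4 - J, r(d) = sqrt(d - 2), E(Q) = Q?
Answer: -56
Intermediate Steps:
r(d) = sqrt(-2 + d)
N = -11
N + 9*T(r(3), E(0)) = -11 + 9*(-4 - sqrt(-2 + 3)) = -11 + 9*(-4 - sqrt(1)) = -11 + 9*(-4 - 1*1) = -11 + 9*(-4 - 1) = -11 + 9*(-5) = -11 - 45 = -56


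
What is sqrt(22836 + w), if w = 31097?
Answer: sqrt(53933) ≈ 232.23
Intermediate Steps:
sqrt(22836 + w) = sqrt(22836 + 31097) = sqrt(53933)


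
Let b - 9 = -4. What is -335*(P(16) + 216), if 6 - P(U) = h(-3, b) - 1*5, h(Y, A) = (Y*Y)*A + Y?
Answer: -61975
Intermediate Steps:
b = 5 (b = 9 - 4 = 5)
h(Y, A) = Y + A*Y² (h(Y, A) = Y²*A + Y = A*Y² + Y = Y + A*Y²)
P(U) = -31 (P(U) = 6 - (-3*(1 + 5*(-3)) - 1*5) = 6 - (-3*(1 - 15) - 5) = 6 - (-3*(-14) - 5) = 6 - (42 - 5) = 6 - 1*37 = 6 - 37 = -31)
-335*(P(16) + 216) = -335*(-31 + 216) = -335*185 = -61975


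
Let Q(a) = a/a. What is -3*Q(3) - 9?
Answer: -12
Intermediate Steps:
Q(a) = 1
-3*Q(3) - 9 = -3*1 - 9 = -3 - 9 = -12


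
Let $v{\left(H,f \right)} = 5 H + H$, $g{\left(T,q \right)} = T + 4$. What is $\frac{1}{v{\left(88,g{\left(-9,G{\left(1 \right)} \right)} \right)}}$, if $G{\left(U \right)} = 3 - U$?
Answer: $\frac{1}{528} \approx 0.0018939$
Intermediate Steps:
$g{\left(T,q \right)} = 4 + T$
$v{\left(H,f \right)} = 6 H$
$\frac{1}{v{\left(88,g{\left(-9,G{\left(1 \right)} \right)} \right)}} = \frac{1}{6 \cdot 88} = \frac{1}{528}$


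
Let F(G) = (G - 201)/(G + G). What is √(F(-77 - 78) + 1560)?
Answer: √37506590/155 ≈ 39.511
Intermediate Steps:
F(G) = (-201 + G)/(2*G) (F(G) = (-201 + G)/((2*G)) = (-201 + G)*(1/(2*G)) = (-201 + G)/(2*G))
√(F(-77 - 78) + 1560) = √((-201 + (-77 - 78))/(2*(-77 - 78)) + 1560) = √((½)*(-201 - 155)/(-155) + 1560) = √((½)*(-1/155)*(-356) + 1560) = √(178/155 + 1560) = √(241978/155) = √37506590/155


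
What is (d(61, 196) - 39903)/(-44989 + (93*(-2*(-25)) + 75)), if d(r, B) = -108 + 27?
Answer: 714/719 ≈ 0.99305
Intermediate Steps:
d(r, B) = -81
(d(61, 196) - 39903)/(-44989 + (93*(-2*(-25)) + 75)) = (-81 - 39903)/(-44989 + (93*(-2*(-25)) + 75)) = -39984/(-44989 + (93*50 + 75)) = -39984/(-44989 + (4650 + 75)) = -39984/(-44989 + 4725) = -39984/(-40264) = -39984*(-1/40264) = 714/719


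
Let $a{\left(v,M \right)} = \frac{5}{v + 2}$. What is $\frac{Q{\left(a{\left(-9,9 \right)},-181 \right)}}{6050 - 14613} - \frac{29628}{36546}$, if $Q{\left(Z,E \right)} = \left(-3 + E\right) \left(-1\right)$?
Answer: $- \frac{43404838}{52157233} \approx -0.83219$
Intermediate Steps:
$a{\left(v,M \right)} = \frac{5}{2 + v}$
$Q{\left(Z,E \right)} = 3 - E$
$\frac{Q{\left(a{\left(-9,9 \right)},-181 \right)}}{6050 - 14613} - \frac{29628}{36546} = \frac{3 - -181}{6050 - 14613} - \frac{29628}{36546} = \frac{3 + 181}{-8563} - \frac{4938}{6091} = 184 \left(- \frac{1}{8563}\right) - \frac{4938}{6091} = - \frac{184}{8563} - \frac{4938}{6091} = - \frac{43404838}{52157233}$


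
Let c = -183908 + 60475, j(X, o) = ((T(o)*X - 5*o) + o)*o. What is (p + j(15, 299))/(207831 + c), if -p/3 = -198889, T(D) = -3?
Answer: 112804/42199 ≈ 2.6731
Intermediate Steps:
j(X, o) = o*(-4*o - 3*X) (j(X, o) = ((-3*X - 5*o) + o)*o = ((-5*o - 3*X) + o)*o = (-4*o - 3*X)*o = o*(-4*o - 3*X))
p = 596667 (p = -3*(-198889) = 596667)
c = -123433
(p + j(15, 299))/(207831 + c) = (596667 + 299*(-4*299 - 3*15))/(207831 - 123433) = (596667 + 299*(-1196 - 45))/84398 = (596667 + 299*(-1241))*(1/84398) = (596667 - 371059)*(1/84398) = 225608*(1/84398) = 112804/42199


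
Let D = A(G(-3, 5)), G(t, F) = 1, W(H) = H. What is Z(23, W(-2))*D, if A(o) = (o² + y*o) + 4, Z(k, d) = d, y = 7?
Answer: -24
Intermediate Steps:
A(o) = 4 + o² + 7*o (A(o) = (o² + 7*o) + 4 = 4 + o² + 7*o)
D = 12 (D = 4 + 1² + 7*1 = 4 + 1 + 7 = 12)
Z(23, W(-2))*D = -2*12 = -24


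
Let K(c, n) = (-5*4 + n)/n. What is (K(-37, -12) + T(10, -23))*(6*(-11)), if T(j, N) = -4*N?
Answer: -6248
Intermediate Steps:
K(c, n) = (-20 + n)/n
(K(-37, -12) + T(10, -23))*(6*(-11)) = ((-20 - 12)/(-12) - 4*(-23))*(6*(-11)) = (-1/12*(-32) + 92)*(-66) = (8/3 + 92)*(-66) = (284/3)*(-66) = -6248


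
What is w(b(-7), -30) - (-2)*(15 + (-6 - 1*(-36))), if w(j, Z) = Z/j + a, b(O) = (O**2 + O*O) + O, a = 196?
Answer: 25996/91 ≈ 285.67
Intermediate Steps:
b(O) = O + 2*O**2 (b(O) = (O**2 + O**2) + O = 2*O**2 + O = O + 2*O**2)
w(j, Z) = 196 + Z/j (w(j, Z) = Z/j + 196 = 196 + Z/j)
w(b(-7), -30) - (-2)*(15 + (-6 - 1*(-36))) = (196 - 30*(-1/(7*(1 + 2*(-7))))) - (-2)*(15 + (-6 - 1*(-36))) = (196 - 30*(-1/(7*(1 - 14)))) - (-2)*(15 + (-6 + 36)) = (196 - 30/((-7*(-13)))) - (-2)*(15 + 30) = (196 - 30/91) - (-2)*45 = (196 - 30*1/91) - 1*(-90) = (196 - 30/91) + 90 = 17806/91 + 90 = 25996/91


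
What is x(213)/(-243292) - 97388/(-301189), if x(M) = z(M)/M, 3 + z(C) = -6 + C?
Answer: 8582825159/26544173813 ≈ 0.32334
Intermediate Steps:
z(C) = -9 + C (z(C) = -3 + (-6 + C) = -9 + C)
x(M) = (-9 + M)/M
x(213)/(-243292) - 97388/(-301189) = ((-9 + 213)/213)/(-243292) - 97388/(-301189) = ((1/213)*204)*(-1/243292) - 97388*(-1/301189) = (68/71)*(-1/243292) + 97388/301189 = -17/4318433 + 97388/301189 = 8582825159/26544173813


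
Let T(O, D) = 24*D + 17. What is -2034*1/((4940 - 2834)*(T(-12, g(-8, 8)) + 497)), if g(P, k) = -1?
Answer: -113/57330 ≈ -0.0019710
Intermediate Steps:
T(O, D) = 17 + 24*D
-2034*1/((4940 - 2834)*(T(-12, g(-8, 8)) + 497)) = -2034*1/((4940 - 2834)*((17 + 24*(-1)) + 497)) = -2034*1/(2106*((17 - 24) + 497)) = -2034*1/(2106*(-7 + 497)) = -2034/(490*2106) = -2034/1031940 = -2034*1/1031940 = -113/57330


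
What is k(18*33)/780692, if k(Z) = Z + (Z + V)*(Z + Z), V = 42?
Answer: 34371/35486 ≈ 0.96858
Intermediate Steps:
k(Z) = Z + 2*Z*(42 + Z) (k(Z) = Z + (Z + 42)*(Z + Z) = Z + (42 + Z)*(2*Z) = Z + 2*Z*(42 + Z))
k(18*33)/780692 = ((18*33)*(85 + 2*(18*33)))/780692 = (594*(85 + 2*594))*(1/780692) = (594*(85 + 1188))*(1/780692) = (594*1273)*(1/780692) = 756162*(1/780692) = 34371/35486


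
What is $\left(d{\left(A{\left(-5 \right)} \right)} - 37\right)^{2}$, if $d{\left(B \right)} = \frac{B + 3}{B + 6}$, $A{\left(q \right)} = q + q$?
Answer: $\frac{19881}{16} \approx 1242.6$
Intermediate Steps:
$A{\left(q \right)} = 2 q$
$d{\left(B \right)} = \frac{3 + B}{6 + B}$
$\left(d{\left(A{\left(-5 \right)} \right)} - 37\right)^{2} = \left(\frac{3 + 2 \left(-5\right)}{6 + 2 \left(-5\right)} - 37\right)^{2} = \left(\frac{3 - 10}{6 - 10} - 37\right)^{2} = \left(\frac{1}{-4} \left(-7\right) - 37\right)^{2} = \left(\left(- \frac{1}{4}\right) \left(-7\right) - 37\right)^{2} = \left(\frac{7}{4} - 37\right)^{2} = \left(- \frac{141}{4}\right)^{2} = \frac{19881}{16}$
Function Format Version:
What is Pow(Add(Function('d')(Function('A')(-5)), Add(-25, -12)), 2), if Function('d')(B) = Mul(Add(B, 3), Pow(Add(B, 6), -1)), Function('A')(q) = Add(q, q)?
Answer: Rational(19881, 16) ≈ 1242.6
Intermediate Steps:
Function('A')(q) = Mul(2, q)
Function('d')(B) = Mul(Pow(Add(6, B), -1), Add(3, B)) (Function('d')(B) = Mul(Add(3, B), Pow(Add(6, B), -1)) = Mul(Pow(Add(6, B), -1), Add(3, B)))
Pow(Add(Function('d')(Function('A')(-5)), Add(-25, -12)), 2) = Pow(Add(Mul(Pow(Add(6, Mul(2, -5)), -1), Add(3, Mul(2, -5))), Add(-25, -12)), 2) = Pow(Add(Mul(Pow(Add(6, -10), -1), Add(3, -10)), -37), 2) = Pow(Add(Mul(Pow(-4, -1), -7), -37), 2) = Pow(Add(Mul(Rational(-1, 4), -7), -37), 2) = Pow(Add(Rational(7, 4), -37), 2) = Pow(Rational(-141, 4), 2) = Rational(19881, 16)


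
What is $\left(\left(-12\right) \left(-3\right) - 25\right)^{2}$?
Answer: $121$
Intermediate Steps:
$\left(\left(-12\right) \left(-3\right) - 25\right)^{2} = \left(36 - 25\right)^{2} = 11^{2} = 121$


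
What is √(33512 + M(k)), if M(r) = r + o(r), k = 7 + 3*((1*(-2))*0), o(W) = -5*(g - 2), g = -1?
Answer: 27*√46 ≈ 183.12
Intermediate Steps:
o(W) = 15 (o(W) = -5*(-1 - 2) = -5*(-3) = 15)
k = 7 (k = 7 + 3*(-2*0) = 7 + 3*0 = 7 + 0 = 7)
M(r) = 15 + r (M(r) = r + 15 = 15 + r)
√(33512 + M(k)) = √(33512 + (15 + 7)) = √(33512 + 22) = √33534 = 27*√46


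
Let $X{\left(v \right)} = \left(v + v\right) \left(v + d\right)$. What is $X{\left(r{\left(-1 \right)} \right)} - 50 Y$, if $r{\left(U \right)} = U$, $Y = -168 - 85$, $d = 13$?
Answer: $12626$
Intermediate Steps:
$Y = -253$
$X{\left(v \right)} = 2 v \left(13 + v\right)$ ($X{\left(v \right)} = \left(v + v\right) \left(v + 13\right) = 2 v \left(13 + v\right)$)
$X{\left(r{\left(-1 \right)} \right)} - 50 Y = 2 \left(-1\right) \left(13 - 1\right) - -12650 = 2 \left(-1\right) 12 + 12650 = -24 + 12650 = 12626$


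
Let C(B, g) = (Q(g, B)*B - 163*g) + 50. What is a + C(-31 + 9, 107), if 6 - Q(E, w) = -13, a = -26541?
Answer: -44350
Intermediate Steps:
Q(E, w) = 19 (Q(E, w) = 6 - 1*(-13) = 6 + 13 = 19)
C(B, g) = 50 - 163*g + 19*B (C(B, g) = (19*B - 163*g) + 50 = (-163*g + 19*B) + 50 = 50 - 163*g + 19*B)
a + C(-31 + 9, 107) = -26541 + (50 - 163*107 + 19*(-31 + 9)) = -26541 + (50 - 17441 + 19*(-22)) = -26541 + (50 - 17441 - 418) = -26541 - 17809 = -44350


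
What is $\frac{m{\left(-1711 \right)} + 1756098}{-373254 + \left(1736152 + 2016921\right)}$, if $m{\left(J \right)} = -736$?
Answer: $\frac{1755362}{3379819} \approx 0.51937$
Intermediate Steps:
$\frac{m{\left(-1711 \right)} + 1756098}{-373254 + \left(1736152 + 2016921\right)} = \frac{-736 + 1756098}{-373254 + \left(1736152 + 2016921\right)} = \frac{1755362}{-373254 + 3753073} = \frac{1755362}{3379819}$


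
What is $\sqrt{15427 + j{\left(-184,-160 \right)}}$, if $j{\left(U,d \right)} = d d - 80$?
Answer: $\sqrt{40947} \approx 202.35$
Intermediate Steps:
$j{\left(U,d \right)} = -80 + d^{2}$ ($j{\left(U,d \right)} = d^{2} - 80 = -80 + d^{2}$)
$\sqrt{15427 + j{\left(-184,-160 \right)}} = \sqrt{15427 - \left(80 - \left(-160\right)^{2}\right)} = \sqrt{15427 + \left(-80 + 25600\right)} = \sqrt{15427 + 25520} = \sqrt{40947}$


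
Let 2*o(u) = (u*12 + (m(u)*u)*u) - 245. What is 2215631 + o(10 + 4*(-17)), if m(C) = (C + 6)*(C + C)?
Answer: 24721969/2 ≈ 1.2361e+7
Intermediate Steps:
m(C) = 2*C*(6 + C) (m(C) = (6 + C)*(2*C) = 2*C*(6 + C))
o(u) = -245/2 + 6*u + u³*(6 + u) (o(u) = ((u*12 + ((2*u*(6 + u))*u)*u) - 245)/2 = ((12*u + (2*u²*(6 + u))*u) - 245)/2 = ((12*u + 2*u³*(6 + u)) - 245)/2 = (-245 + 12*u + 2*u³*(6 + u))/2 = -245/2 + 6*u + u³*(6 + u))
2215631 + o(10 + 4*(-17)) = 2215631 + (-245/2 + 6*(10 + 4*(-17)) + (10 + 4*(-17))³*(6 + (10 + 4*(-17)))) = 2215631 + (-245/2 + 6*(10 - 68) + (10 - 68)³*(6 + (10 - 68))) = 2215631 + (-245/2 + 6*(-58) + (-58)³*(6 - 58)) = 2215631 + (-245/2 - 348 - 195112*(-52)) = 2215631 + (-245/2 - 348 + 10145824) = 2215631 + 20290707/2 = 24721969/2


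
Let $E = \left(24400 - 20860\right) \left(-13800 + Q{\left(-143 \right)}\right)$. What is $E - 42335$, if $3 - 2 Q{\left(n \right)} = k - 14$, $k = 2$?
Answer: $-48867785$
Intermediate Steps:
$Q{\left(n \right)} = \frac{15}{2}$ ($Q{\left(n \right)} = \frac{3}{2} - \frac{2 - 14}{2} = \frac{3}{2} - -6 = \frac{3}{2} + 6 = \frac{15}{2}$)
$E = -48825450$ ($E = \left(24400 - 20860\right) \left(-13800 + \frac{15}{2}\right) = 3540 \left(- \frac{27585}{2}\right) = -48825450$)
$E - 42335 = -48825450 - 42335 = -48867785$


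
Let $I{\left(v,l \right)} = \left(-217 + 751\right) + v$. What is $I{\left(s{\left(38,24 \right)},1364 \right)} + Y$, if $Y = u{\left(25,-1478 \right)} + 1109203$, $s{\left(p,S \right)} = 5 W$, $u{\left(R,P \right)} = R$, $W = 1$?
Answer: $1109767$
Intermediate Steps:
$s{\left(p,S \right)} = 5$ ($s{\left(p,S \right)} = 5 \cdot 1 = 5$)
$I{\left(v,l \right)} = 534 + v$
$Y = 1109228$ ($Y = 25 + 1109203 = 1109228$)
$I{\left(s{\left(38,24 \right)},1364 \right)} + Y = \left(534 + 5\right) + 1109228 = 539 + 1109228 = 1109767$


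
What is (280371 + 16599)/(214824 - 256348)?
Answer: -148485/20762 ≈ -7.1518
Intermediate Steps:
(280371 + 16599)/(214824 - 256348) = 296970/(-41524) = 296970*(-1/41524) = -148485/20762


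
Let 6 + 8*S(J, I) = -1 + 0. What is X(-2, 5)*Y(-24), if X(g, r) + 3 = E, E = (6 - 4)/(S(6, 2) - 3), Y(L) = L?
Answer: 2616/31 ≈ 84.387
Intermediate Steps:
S(J, I) = -7/8 (S(J, I) = -3/4 + (-1 + 0)/8 = -3/4 + (1/8)*(-1) = -3/4 - 1/8 = -7/8)
E = -16/31 (E = (6 - 4)/(-7/8 - 3) = 2/(-31/8) = 2*(-8/31) = -16/31 ≈ -0.51613)
X(g, r) = -109/31 (X(g, r) = -3 - 16/31 = -109/31)
X(-2, 5)*Y(-24) = -109/31*(-24) = 2616/31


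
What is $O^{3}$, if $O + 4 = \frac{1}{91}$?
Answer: $- \frac{47832147}{753571} \approx -63.474$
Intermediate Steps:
$O = - \frac{363}{91}$ ($O = -4 + \frac{1}{91} = - \frac{363}{91} \approx -3.989$)
$O^{3} = \left(- \frac{363}{91}\right)^{3} = - \frac{47832147}{753571}$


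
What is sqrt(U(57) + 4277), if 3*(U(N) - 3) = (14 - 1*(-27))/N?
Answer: sqrt(13906499)/57 ≈ 65.424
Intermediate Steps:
U(N) = 3 + 41/(3*N) (U(N) = 3 + ((14 - 1*(-27))/N)/3 = 3 + ((14 + 27)/N)/3 = 3 + (41/N)/3 = 3 + 41/(3*N))
sqrt(U(57) + 4277) = sqrt((3 + (41/3)/57) + 4277) = sqrt((3 + (41/3)*(1/57)) + 4277) = sqrt((3 + 41/171) + 4277) = sqrt(554/171 + 4277) = sqrt(731921/171) = sqrt(13906499)/57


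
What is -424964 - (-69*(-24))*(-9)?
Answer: -410060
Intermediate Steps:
-424964 - (-69*(-24))*(-9) = -424964 - 1656*(-9) = -424964 - 1*(-14904) = -424964 + 14904 = -410060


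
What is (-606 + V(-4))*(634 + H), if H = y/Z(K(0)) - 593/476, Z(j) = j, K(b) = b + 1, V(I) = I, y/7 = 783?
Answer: -887594835/238 ≈ -3.7294e+6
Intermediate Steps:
y = 5481 (y = 7*783 = 5481)
K(b) = 1 + b
H = 2608363/476 (H = 5481/(1 + 0) - 593/476 = 5481/1 - 593*1/476 = 5481*1 - 593/476 = 5481 - 593/476 = 2608363/476 ≈ 5479.8)
(-606 + V(-4))*(634 + H) = (-606 - 4)*(634 + 2608363/476) = -610*2910147/476 = -887594835/238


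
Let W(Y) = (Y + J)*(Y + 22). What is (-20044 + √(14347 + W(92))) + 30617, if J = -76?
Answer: 10573 + √16171 ≈ 10700.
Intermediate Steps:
W(Y) = (-76 + Y)*(22 + Y) (W(Y) = (Y - 76)*(Y + 22) = (-76 + Y)*(22 + Y))
(-20044 + √(14347 + W(92))) + 30617 = (-20044 + √(14347 + (-1672 + 92² - 54*92))) + 30617 = (-20044 + √(14347 + (-1672 + 8464 - 4968))) + 30617 = (-20044 + √(14347 + 1824)) + 30617 = (-20044 + √16171) + 30617 = 10573 + √16171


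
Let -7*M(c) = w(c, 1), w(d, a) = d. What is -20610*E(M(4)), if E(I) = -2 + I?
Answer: 370980/7 ≈ 52997.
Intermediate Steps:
M(c) = -c/7
-20610*E(M(4)) = -20610*(-2 - ⅐*4) = -20610*(-2 - 4/7) = -20610*(-18/7) = 370980/7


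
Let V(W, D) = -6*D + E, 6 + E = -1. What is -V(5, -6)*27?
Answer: -783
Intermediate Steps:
E = -7 (E = -6 - 1 = -7)
V(W, D) = -7 - 6*D (V(W, D) = -6*D - 7 = -7 - 6*D)
-V(5, -6)*27 = -(-7 - 6*(-6))*27 = -(-7 + 36)*27 = -1*29*27 = -29*27 = -783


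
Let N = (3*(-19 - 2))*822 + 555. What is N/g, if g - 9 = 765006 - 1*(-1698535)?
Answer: -51231/2463550 ≈ -0.020796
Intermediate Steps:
g = 2463550 (g = 9 + (765006 - 1*(-1698535)) = 9 + (765006 + 1698535) = 9 + 2463541 = 2463550)
N = -51231 (N = (3*(-21))*822 + 555 = -63*822 + 555 = -51786 + 555 = -51231)
N/g = -51231/2463550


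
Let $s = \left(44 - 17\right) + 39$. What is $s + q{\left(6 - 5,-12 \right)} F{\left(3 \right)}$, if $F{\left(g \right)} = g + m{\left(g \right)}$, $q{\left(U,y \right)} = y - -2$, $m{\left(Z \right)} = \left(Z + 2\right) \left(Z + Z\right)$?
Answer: $-264$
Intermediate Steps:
$m{\left(Z \right)} = 2 Z \left(2 + Z\right)$ ($m{\left(Z \right)} = \left(2 + Z\right) 2 Z = 2 Z \left(2 + Z\right)$)
$q{\left(U,y \right)} = 2 + y$ ($q{\left(U,y \right)} = y + 2 = 2 + y$)
$s = 66$ ($s = 27 + 39 = 66$)
$F{\left(g \right)} = g + 2 g \left(2 + g\right)$
$s + q{\left(6 - 5,-12 \right)} F{\left(3 \right)} = 66 + \left(2 - 12\right) 3 \left(5 + 2 \cdot 3\right) = 66 - 10 \cdot 3 \left(5 + 6\right) = 66 - 10 \cdot 3 \cdot 11 = 66 - 330 = -264$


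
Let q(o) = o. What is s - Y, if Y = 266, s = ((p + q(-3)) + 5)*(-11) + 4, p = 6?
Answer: -350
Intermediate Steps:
s = -84 (s = ((6 - 3) + 5)*(-11) + 4 = (3 + 5)*(-11) + 4 = 8*(-11) + 4 = -88 + 4 = -84)
s - Y = -84 - 1*266 = -84 - 266 = -350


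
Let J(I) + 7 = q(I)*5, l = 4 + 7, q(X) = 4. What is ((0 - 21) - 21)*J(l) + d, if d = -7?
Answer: -553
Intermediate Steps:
l = 11
J(I) = 13 (J(I) = -7 + 4*5 = -7 + 20 = 13)
((0 - 21) - 21)*J(l) + d = ((0 - 21) - 21)*13 - 7 = (-21 - 21)*13 - 7 = -42*13 - 7 = -546 - 7 = -553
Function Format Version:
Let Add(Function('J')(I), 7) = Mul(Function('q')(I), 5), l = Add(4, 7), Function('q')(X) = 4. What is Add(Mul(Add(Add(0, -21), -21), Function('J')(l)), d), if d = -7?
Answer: -553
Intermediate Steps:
l = 11
Function('J')(I) = 13 (Function('J')(I) = Add(-7, Mul(4, 5)) = Add(-7, 20) = 13)
Add(Mul(Add(Add(0, -21), -21), Function('J')(l)), d) = Add(Mul(Add(Add(0, -21), -21), 13), -7) = Add(Mul(Add(-21, -21), 13), -7) = Add(Mul(-42, 13), -7) = Add(-546, -7) = -553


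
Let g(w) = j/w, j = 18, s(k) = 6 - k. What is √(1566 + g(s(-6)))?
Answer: √6270/2 ≈ 39.592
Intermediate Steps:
g(w) = 18/w
√(1566 + g(s(-6))) = √(1566 + 18/(6 - 1*(-6))) = √(1566 + 18/(6 + 6)) = √(1566 + 18/12) = √(1566 + 18*(1/12)) = √(1566 + 3/2) = √(3135/2) = √6270/2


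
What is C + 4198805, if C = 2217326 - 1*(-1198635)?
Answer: 7614766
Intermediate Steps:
C = 3415961 (C = 2217326 + 1198635 = 3415961)
C + 4198805 = 3415961 + 4198805 = 7614766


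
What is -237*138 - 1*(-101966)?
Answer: 69260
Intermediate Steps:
-237*138 - 1*(-101966) = -32706 + 101966 = 69260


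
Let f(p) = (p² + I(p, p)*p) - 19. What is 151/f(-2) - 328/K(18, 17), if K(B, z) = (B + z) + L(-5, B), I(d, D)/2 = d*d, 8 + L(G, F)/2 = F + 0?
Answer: -18473/1705 ≈ -10.835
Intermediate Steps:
L(G, F) = -16 + 2*F (L(G, F) = -16 + 2*(F + 0) = -16 + 2*F)
I(d, D) = 2*d² (I(d, D) = 2*(d*d) = 2*d²)
K(B, z) = -16 + z + 3*B (K(B, z) = (B + z) + (-16 + 2*B) = -16 + z + 3*B)
f(p) = -19 + p² + 2*p³ (f(p) = (p² + (2*p²)*p) - 19 = (p² + 2*p³) - 19 = -19 + p² + 2*p³)
151/f(-2) - 328/K(18, 17) = 151/(-19 + (-2)² + 2*(-2)³) - 328/(-16 + 17 + 3*18) = 151/(-19 + 4 + 2*(-8)) - 328/(-16 + 17 + 54) = 151/(-19 + 4 - 16) - 328/55 = 151/(-31) - 328*1/55 = 151*(-1/31) - 328/55 = -151/31 - 328/55 = -18473/1705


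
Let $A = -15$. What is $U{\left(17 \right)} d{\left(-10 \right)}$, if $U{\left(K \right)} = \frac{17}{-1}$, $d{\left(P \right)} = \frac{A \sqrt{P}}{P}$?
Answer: $- \frac{51 i \sqrt{10}}{2} \approx - 80.638 i$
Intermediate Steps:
$d{\left(P \right)} = - \frac{15}{\sqrt{P}}$ ($d{\left(P \right)} = \frac{\left(-15\right) \sqrt{P}}{P} = - \frac{15}{\sqrt{P}}$)
$U{\left(K \right)} = -17$ ($U{\left(K \right)} = 17 \left(-1\right) = -17$)
$U{\left(17 \right)} d{\left(-10 \right)} = - 17 \left(- \frac{15}{i \sqrt{10}}\right) = - 17 \left(- 15 \left(- \frac{i \sqrt{10}}{10}\right)\right) = - 17 \frac{3 i \sqrt{10}}{2} = - \frac{51 i \sqrt{10}}{2}$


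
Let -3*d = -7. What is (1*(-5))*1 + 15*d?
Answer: 30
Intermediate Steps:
d = 7/3 (d = -⅓*(-7) = 7/3 ≈ 2.3333)
(1*(-5))*1 + 15*d = (1*(-5))*1 + 15*(7/3) = -5*1 + 35 = -5 + 35 = 30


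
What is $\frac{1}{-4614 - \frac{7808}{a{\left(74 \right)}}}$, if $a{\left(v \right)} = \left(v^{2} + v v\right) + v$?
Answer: $- \frac{5513}{25440886} \approx -0.0002167$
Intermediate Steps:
$a{\left(v \right)} = v + 2 v^{2}$ ($a{\left(v \right)} = \left(v^{2} + v^{2}\right) + v = 2 v^{2} + v = v + 2 v^{2}$)
$\frac{1}{-4614 - \frac{7808}{a{\left(74 \right)}}} = \frac{1}{-4614 - \frac{7808}{74 \left(1 + 2 \cdot 74\right)}} = \frac{1}{-4614 - \frac{7808}{74 \left(1 + 148\right)}} = \frac{1}{-4614 - \frac{7808}{74 \cdot 149}} = \frac{1}{-4614 - \frac{7808}{11026}} = \frac{1}{-4614 - \frac{3904}{5513}} = \frac{1}{- \frac{25440886}{5513}} = - \frac{5513}{25440886}$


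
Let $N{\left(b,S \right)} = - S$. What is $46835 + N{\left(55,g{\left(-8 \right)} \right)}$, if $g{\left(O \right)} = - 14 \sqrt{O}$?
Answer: $46835 + 28 i \sqrt{2} \approx 46835.0 + 39.598 i$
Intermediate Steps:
$46835 + N{\left(55,g{\left(-8 \right)} \right)} = 46835 - - 14 \sqrt{-8} = 46835 - - 14 \cdot 2 i \sqrt{2} = 46835 - - 28 i \sqrt{2} = 46835 + 28 i \sqrt{2}$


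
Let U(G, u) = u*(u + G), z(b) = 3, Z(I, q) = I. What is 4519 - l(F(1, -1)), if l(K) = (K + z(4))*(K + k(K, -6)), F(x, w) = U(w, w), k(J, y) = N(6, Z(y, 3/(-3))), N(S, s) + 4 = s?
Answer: 4559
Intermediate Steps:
N(S, s) = -4 + s
k(J, y) = -4 + y
U(G, u) = u*(G + u)
F(x, w) = 2*w**2 (F(x, w) = w*(w + w) = w*(2*w) = 2*w**2)
l(K) = (-10 + K)*(3 + K) (l(K) = (K + 3)*(K + (-4 - 6)) = (3 + K)*(K - 10) = (3 + K)*(-10 + K) = (-10 + K)*(3 + K))
4519 - l(F(1, -1)) = 4519 - (-30 + (2*(-1)**2)**2 - 14*(-1)**2) = 4519 - (-30 + (2*1)**2 - 14) = 4519 - (-30 + 2**2 - 7*2) = 4519 - (-30 + 4 - 14) = 4519 - 1*(-40) = 4519 + 40 = 4559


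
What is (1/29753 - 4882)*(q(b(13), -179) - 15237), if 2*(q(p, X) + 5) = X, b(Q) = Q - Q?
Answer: 4453927848135/59506 ≈ 7.4848e+7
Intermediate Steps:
b(Q) = 0
q(p, X) = -5 + X/2
(1/29753 - 4882)*(q(b(13), -179) - 15237) = (1/29753 - 4882)*((-5 + (½)*(-179)) - 15237) = (1/29753 - 4882)*((-5 - 179/2) - 15237) = -145254145*(-189/2 - 15237)/29753 = -145254145/29753*(-30663/2) = 4453927848135/59506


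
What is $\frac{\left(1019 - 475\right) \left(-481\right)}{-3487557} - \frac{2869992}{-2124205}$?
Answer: $\frac{10565088666664}{7408286017185} \approx 1.4261$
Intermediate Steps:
$\frac{\left(1019 - 475\right) \left(-481\right)}{-3487557} - \frac{2869992}{-2124205} = 544 \left(-481\right) \left(- \frac{1}{3487557}\right) - - \frac{2869992}{2124205} = \left(-261664\right) \left(- \frac{1}{3487557}\right) + \frac{2869992}{2124205} = \frac{261664}{3487557} + \frac{2869992}{2124205} = \frac{10565088666664}{7408286017185}$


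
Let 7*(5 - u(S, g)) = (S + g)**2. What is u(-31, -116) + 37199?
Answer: 34117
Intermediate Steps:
u(S, g) = 5 - (S + g)**2/7
u(-31, -116) + 37199 = (5 - (-31 - 116)**2/7) + 37199 = (5 - 1/7*(-147)**2) + 37199 = (5 - 1/7*21609) + 37199 = (5 - 3087) + 37199 = -3082 + 37199 = 34117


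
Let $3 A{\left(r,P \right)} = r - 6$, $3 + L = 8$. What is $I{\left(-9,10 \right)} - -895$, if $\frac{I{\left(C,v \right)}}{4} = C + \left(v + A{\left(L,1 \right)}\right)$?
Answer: $\frac{2693}{3} \approx 897.67$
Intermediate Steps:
$L = 5$ ($L = -3 + 8 = 5$)
$A{\left(r,P \right)} = -2 + \frac{r}{3}$ ($A{\left(r,P \right)} = \frac{r - 6}{3} = \frac{-6 + r}{3} = -2 + \frac{r}{3}$)
$I{\left(C,v \right)} = - \frac{4}{3} + 4 C + 4 v$ ($I{\left(C,v \right)} = 4 \left(C + \left(v + \left(-2 + \frac{1}{3} \cdot 5\right)\right)\right) = 4 \left(C + \left(v + \left(-2 + \frac{5}{3}\right)\right)\right) = 4 \left(C + \left(v - \frac{1}{3}\right)\right) = 4 \left(C + \left(- \frac{1}{3} + v\right)\right) = 4 \left(- \frac{1}{3} + C + v\right) = - \frac{4}{3} + 4 C + 4 v$)
$I{\left(-9,10 \right)} - -895 = \left(- \frac{4}{3} + 4 \left(-9\right) + 4 \cdot 10\right) - -895 = \left(- \frac{4}{3} - 36 + 40\right) + 895 = \frac{8}{3} + 895 = \frac{2693}{3}$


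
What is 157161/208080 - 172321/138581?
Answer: -4692341713/9611978160 ≈ -0.48818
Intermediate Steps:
157161/208080 - 172321/138581 = 157161*(1/208080) - 172321*1/138581 = 52387/69360 - 172321/138581 = -4692341713/9611978160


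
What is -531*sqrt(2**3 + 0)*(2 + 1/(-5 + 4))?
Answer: -1062*sqrt(2) ≈ -1501.9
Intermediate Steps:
-531*sqrt(2**3 + 0)*(2 + 1/(-5 + 4)) = -531*sqrt(8 + 0)*(2 + 1/(-1)) = -531*sqrt(8)*(2 - 1) = -531*2*sqrt(2) = -1062*sqrt(2)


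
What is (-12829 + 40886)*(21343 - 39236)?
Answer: -502023901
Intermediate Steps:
(-12829 + 40886)*(21343 - 39236) = 28057*(-17893) = -502023901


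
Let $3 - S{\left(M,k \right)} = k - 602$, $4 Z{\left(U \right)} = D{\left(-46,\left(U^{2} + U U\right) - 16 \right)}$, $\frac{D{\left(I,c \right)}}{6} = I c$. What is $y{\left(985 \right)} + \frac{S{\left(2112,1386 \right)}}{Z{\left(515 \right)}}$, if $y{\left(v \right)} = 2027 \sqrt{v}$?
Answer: $\frac{781}{36599946} + 2027 \sqrt{985} \approx 63617.0$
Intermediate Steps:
$D{\left(I,c \right)} = 6 I c$
$Z{\left(U \right)} = 1104 - 138 U^{2}$ ($Z{\left(U \right)} = \frac{6 \left(-46\right) \left(\left(U^{2} + U U\right) - 16\right)}{4} = \frac{6 \left(-46\right) \left(\left(U^{2} + U^{2}\right) - 16\right)}{4} = \frac{6 \left(-46\right) \left(2 U^{2} - 16\right)}{4} = \frac{6 \left(-46\right) \left(-16 + 2 U^{2}\right)}{4} = \frac{4416 - 552 U^{2}}{4} = 1104 - 138 U^{2}$)
$S{\left(M,k \right)} = 605 - k$ ($S{\left(M,k \right)} = 3 - \left(k - 602\right) = 3 - \left(-602 + k\right) = 605 - k$)
$y{\left(985 \right)} + \frac{S{\left(2112,1386 \right)}}{Z{\left(515 \right)}} = 2027 \sqrt{985} + \frac{605 - 1386}{1104 - 138 \cdot 515^{2}} = 2027 \sqrt{985} + \frac{605 - 1386}{1104 - 36601050} = 2027 \sqrt{985} - \frac{781}{1104 - 36601050} = 2027 \sqrt{985} - \frac{781}{-36599946} = 2027 \sqrt{985} - - \frac{781}{36599946} = 2027 \sqrt{985} + \frac{781}{36599946} = \frac{781}{36599946} + 2027 \sqrt{985}$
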